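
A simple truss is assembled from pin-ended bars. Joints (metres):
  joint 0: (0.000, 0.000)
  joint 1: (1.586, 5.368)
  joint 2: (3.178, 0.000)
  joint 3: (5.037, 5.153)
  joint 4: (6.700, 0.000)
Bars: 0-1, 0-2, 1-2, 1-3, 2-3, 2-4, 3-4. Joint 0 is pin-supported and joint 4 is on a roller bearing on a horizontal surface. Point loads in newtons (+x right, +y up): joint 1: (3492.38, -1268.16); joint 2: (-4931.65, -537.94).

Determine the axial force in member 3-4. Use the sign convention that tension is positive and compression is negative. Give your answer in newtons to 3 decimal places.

-3523.736

N=5 nodes, M=7 members, R=3 reactions → 2N=10, M+R=10
member 0 (0-1): L=5.5974, (cx,cy)=(0.2833,0.9590)
member 1 (0-2): L=3.1780, (cx,cy)=(1.0000,0.0000)
member 2 (1-2): L=5.5991, (cx,cy)=(0.2843,-0.9587)
member 3 (1-3): L=3.4577, (cx,cy)=(0.9981,-0.0622)
member 4 (2-3): L=5.4781, (cx,cy)=(0.3394,0.9407)
member 5 (2-4): L=3.5220, (cx,cy)=(1.0000,0.0000)
member 6 (3-4): L=5.4147, (cx,cy)=(0.3071,-0.9517)
solve A·x = −loads:
  F[0-1] = +1613.4514 N (tension)
  F[0-2] = -1896.4352 N (compression)
  F[1-2] = -2791.0297 N (compression)
  F[1-3] = -2245.9831 N (compression)
  F[2-3] = +3416.5115 N (tension)
  F[2-4] = +1082.2340 N (tension)
  F[3-4] = -3523.7357 N (compression)
  Rx@0 = +1439.2700 N
  Ry@0 = -1547.3285 N
  Ry@4 = +3353.4285 N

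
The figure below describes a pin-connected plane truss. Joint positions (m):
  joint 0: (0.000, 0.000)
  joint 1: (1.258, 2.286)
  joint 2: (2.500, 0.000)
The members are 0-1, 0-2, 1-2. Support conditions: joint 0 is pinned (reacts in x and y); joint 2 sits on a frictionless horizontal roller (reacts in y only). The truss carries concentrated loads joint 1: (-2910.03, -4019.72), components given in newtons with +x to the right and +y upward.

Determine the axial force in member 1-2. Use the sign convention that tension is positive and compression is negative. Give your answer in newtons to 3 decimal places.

N=3 nodes, M=3 members, R=3 reactions → 2N=6, M+R=6
member 0 (0-1): L=2.6093, (cx,cy)=(0.4821,0.8761)
member 1 (0-2): L=2.5000, (cx,cy)=(1.0000,0.0000)
member 2 (1-2): L=2.6016, (cx,cy)=(0.4774,-0.8787)
solve A·x = −loads:
  F[0-1] = -5316.6471 N (compression)
  F[0-2] = -346.7431 N (compression)
  F[1-2] = +726.3199 N (tension)
  Rx@0 = +2910.0300 N
  Ry@0 = +4657.9283 N
  Ry@2 = -638.2083 N

726.320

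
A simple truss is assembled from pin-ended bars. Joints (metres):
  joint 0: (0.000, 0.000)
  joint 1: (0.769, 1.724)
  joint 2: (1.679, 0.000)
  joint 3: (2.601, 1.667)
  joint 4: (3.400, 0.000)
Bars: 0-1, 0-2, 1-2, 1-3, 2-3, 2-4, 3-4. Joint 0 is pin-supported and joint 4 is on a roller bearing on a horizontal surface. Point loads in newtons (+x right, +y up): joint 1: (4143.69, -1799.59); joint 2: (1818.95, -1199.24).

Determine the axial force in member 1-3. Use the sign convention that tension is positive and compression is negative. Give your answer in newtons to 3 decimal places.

N=5 nodes, M=7 members, R=3 reactions → 2N=10, M+R=10
member 0 (0-1): L=1.8877, (cx,cy)=(0.4074,0.9133)
member 1 (0-2): L=1.6790, (cx,cy)=(1.0000,0.0000)
member 2 (1-2): L=1.9494, (cx,cy)=(0.4668,-0.8844)
member 3 (1-3): L=1.8329, (cx,cy)=(0.9995,-0.0311)
member 4 (2-3): L=1.9050, (cx,cy)=(0.4840,0.8751)
member 5 (2-4): L=1.7210, (cx,cy)=(1.0000,0.0000)
member 6 (3-4): L=1.8486, (cx,cy)=(0.4322,-0.9018)
solve A·x = −loads:
  F[0-1] = +111.1424 N (tension)
  F[0-2] = +5917.3643 N (tension)
  F[1-2] = -2038.9747 N (compression)
  F[1-3] = -3148.1371 N (compression)
  F[2-3] = +3431.0668 N (tension)
  F[2-4] = +1486.0022 N (tension)
  F[3-4] = -3438.0610 N (compression)
  Rx@0 = -5962.6400 N
  Ry@0 = -101.5024 N
  Ry@4 = +3100.3324 N

-3148.137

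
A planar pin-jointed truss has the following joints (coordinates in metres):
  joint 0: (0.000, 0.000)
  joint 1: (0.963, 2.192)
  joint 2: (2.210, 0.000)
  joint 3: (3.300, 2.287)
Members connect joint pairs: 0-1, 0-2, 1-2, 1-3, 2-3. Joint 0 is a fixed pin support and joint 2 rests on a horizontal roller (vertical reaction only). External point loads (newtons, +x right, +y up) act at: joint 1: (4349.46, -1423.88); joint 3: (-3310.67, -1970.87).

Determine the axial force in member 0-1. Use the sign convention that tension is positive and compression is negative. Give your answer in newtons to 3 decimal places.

1154.118

N=4 nodes, M=5 members, R=3 reactions → 2N=8, M+R=8
member 0 (0-1): L=2.3942, (cx,cy)=(0.4022,0.9155)
member 1 (0-2): L=2.2100, (cx,cy)=(1.0000,0.0000)
member 2 (1-2): L=2.5219, (cx,cy)=(0.4945,-0.8692)
member 3 (1-3): L=2.3389, (cx,cy)=(0.9992,0.0406)
member 4 (2-3): L=2.5335, (cx,cy)=(0.4302,0.9027)
solve A·x = −loads:
  F[0-1] = +1154.1179 N (tension)
  F[0-2] = +574.5799 N (tension)
  F[1-2] = -2966.9177 N (compression)
  F[1-3] = -2420.1876 N (compression)
  F[2-3] = -2074.3762 N (compression)
  Rx@0 = -1038.7900 N
  Ry@0 = -1056.6443 N
  Ry@2 = +4451.3943 N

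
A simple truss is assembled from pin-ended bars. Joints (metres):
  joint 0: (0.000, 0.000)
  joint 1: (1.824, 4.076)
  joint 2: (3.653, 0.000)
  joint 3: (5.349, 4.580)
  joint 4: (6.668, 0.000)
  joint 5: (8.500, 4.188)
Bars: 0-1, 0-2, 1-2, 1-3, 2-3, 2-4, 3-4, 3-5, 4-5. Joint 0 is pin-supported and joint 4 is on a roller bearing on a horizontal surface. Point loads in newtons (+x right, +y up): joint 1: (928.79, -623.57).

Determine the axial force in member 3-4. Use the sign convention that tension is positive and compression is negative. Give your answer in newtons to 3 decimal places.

N=6 nodes, M=9 members, R=3 reactions → 2N=12, M+R=12
member 0 (0-1): L=4.4655, (cx,cy)=(0.4085,0.9128)
member 1 (0-2): L=3.6530, (cx,cy)=(1.0000,0.0000)
member 2 (1-2): L=4.4676, (cx,cy)=(0.4094,-0.9124)
member 3 (1-3): L=3.5608, (cx,cy)=(0.9899,0.1415)
member 4 (2-3): L=4.8839, (cx,cy)=(0.3473,0.9378)
member 5 (2-4): L=3.0150, (cx,cy)=(1.0000,0.0000)
member 6 (3-4): L=4.7661, (cx,cy)=(0.2767,-0.9609)
member 7 (3-5): L=3.1753, (cx,cy)=(0.9924,-0.1235)
member 8 (4-5): L=4.5712, (cx,cy)=(0.4008,0.9162)
solve A·x = −loads:
  F[0-1] = +125.7192 N (tension)
  F[0-2] = +877.4382 N (tension)
  F[1-2] = -889.6754 N (compression)
  F[1-3] = -518.4274 N (compression)
  F[2-3] = +865.5666 N (tension)
  F[2-4] = +212.6307 N (tension)
  F[3-4] = -768.3314 N (compression)
  F[3-5] = -0.0000 N (compression)
  F[4-5] = +0.0000 N (tension)
  Rx@0 = -928.7900 N
  Ry@0 = -114.7533 N
  Ry@4 = +738.3233 N

-768.331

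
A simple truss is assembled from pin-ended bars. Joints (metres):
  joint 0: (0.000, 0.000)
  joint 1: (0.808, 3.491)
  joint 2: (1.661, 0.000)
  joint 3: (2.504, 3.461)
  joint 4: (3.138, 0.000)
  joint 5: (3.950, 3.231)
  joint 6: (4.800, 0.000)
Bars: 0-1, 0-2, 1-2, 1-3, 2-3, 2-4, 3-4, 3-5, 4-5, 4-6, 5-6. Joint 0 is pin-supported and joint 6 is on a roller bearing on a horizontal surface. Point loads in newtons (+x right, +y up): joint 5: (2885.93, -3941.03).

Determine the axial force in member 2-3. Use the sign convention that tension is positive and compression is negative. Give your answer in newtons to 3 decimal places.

N=7 nodes, M=11 members, R=3 reactions → 2N=14, M+R=14
member 0 (0-1): L=3.5833, (cx,cy)=(0.2255,0.9742)
member 1 (0-2): L=1.6610, (cx,cy)=(1.0000,0.0000)
member 2 (1-2): L=3.5937, (cx,cy)=(0.2374,-0.9714)
member 3 (1-3): L=1.6963, (cx,cy)=(0.9998,-0.0177)
member 4 (2-3): L=3.5622, (cx,cy)=(0.2367,0.9716)
member 5 (2-4): L=1.4770, (cx,cy)=(1.0000,0.0000)
member 6 (3-4): L=3.5186, (cx,cy)=(0.1802,-0.9836)
member 7 (3-5): L=1.4642, (cx,cy)=(0.9876,-0.1571)
member 8 (4-5): L=3.3315, (cx,cy)=(0.2437,0.9698)
member 9 (4-6): L=1.6620, (cx,cy)=(1.0000,0.0000)
member 10 (5-6): L=3.3409, (cx,cy)=(0.2544,-0.9671)
solve A·x = −loads:
  F[0-1] = +1277.6054 N (tension)
  F[0-2] = +2597.8411 N (tension)
  F[1-2] = -1292.1493 N (compression)
  F[1-3] = +594.8861 N (tension)
  F[2-3] = +1291.9198 N (tension)
  F[2-4] = +1985.4009 N (tension)
  F[3-4] = -1453.3809 N (compression)
  F[3-5] = +1177.0202 N (tension)
  F[4-5] = +1474.0478 N (tension)
  F[4-6] = +1364.2437 N (tension)
  F[5-6] = -5362.1792 N (compression)
  Rx@0 = -2885.9300 N
  Ry@0 = -1244.7009 N
  Ry@6 = +5185.7309 N

1291.920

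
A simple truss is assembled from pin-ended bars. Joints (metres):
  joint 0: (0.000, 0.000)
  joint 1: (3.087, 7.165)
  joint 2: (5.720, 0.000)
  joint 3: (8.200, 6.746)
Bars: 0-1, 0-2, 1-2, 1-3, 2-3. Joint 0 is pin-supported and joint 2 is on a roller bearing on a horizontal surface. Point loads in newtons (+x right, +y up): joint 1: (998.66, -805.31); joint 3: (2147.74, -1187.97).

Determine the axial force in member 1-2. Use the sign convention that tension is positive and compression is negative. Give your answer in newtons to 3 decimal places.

N=4 nodes, M=5 members, R=3 reactions → 2N=8, M+R=8
member 0 (0-1): L=7.8017, (cx,cy)=(0.3957,0.9184)
member 1 (0-2): L=5.7200, (cx,cy)=(1.0000,0.0000)
member 2 (1-2): L=7.6335, (cx,cy)=(0.3449,-0.9386)
member 3 (1-3): L=5.1301, (cx,cy)=(0.9967,-0.0817)
member 4 (2-3): L=7.1874, (cx,cy)=(0.3450,0.9386)
solve A·x = −loads:
  F[0-1] = +4277.3808 N (tension)
  F[0-2] = +1453.9169 N (tension)
  F[1-2] = -5262.1439 N (compression)
  F[1-3] = +2517.2948 N (tension)
  F[2-3] = -1046.6519 N (compression)
  Rx@0 = -3146.4000 N
  Ry@0 = -3928.2932 N
  Ry@2 = +5921.5732 N

-5262.144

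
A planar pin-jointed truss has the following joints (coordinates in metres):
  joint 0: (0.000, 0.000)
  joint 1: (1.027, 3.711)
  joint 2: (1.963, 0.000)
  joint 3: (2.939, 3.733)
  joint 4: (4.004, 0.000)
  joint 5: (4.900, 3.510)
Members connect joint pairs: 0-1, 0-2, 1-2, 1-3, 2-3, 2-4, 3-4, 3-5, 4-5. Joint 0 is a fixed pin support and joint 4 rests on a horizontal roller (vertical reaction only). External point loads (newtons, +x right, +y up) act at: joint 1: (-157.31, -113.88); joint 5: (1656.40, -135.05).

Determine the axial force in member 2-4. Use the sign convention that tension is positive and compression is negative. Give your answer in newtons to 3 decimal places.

N=6 nodes, M=9 members, R=3 reactions → 2N=12, M+R=12
member 0 (0-1): L=3.8505, (cx,cy)=(0.2667,0.9638)
member 1 (0-2): L=1.9630, (cx,cy)=(1.0000,0.0000)
member 2 (1-2): L=3.8272, (cx,cy)=(0.2446,-0.9696)
member 3 (1-3): L=1.9121, (cx,cy)=(0.9999,0.0115)
member 4 (2-3): L=3.8585, (cx,cy)=(0.2529,0.9675)
member 5 (2-4): L=2.0410, (cx,cy)=(1.0000,0.0000)
member 6 (3-4): L=3.8819, (cx,cy)=(0.2743,-0.9616)
member 7 (3-5): L=1.9736, (cx,cy)=(0.9936,-0.1130)
member 8 (4-5): L=3.6226, (cx,cy)=(0.2473,0.9689)
solve A·x = −loads:
  F[0-1] = +1298.8425 N (tension)
  F[0-2] = +1152.6634 N (tension)
  F[1-2] = -1398.4047 N (compression)
  F[1-3] = +845.7919 N (tension)
  F[2-3] = +1401.5176 N (tension)
  F[2-4] = +456.1511 N (tension)
  F[3-4] = -1614.4747 N (compression)
  F[3-5] = +1653.7654 N (tension)
  F[4-5] = +53.4691 N (tension)
  Rx@0 = -1499.0900 N
  Ry@0 = -1251.7909 N
  Ry@4 = +1500.7209 N

456.151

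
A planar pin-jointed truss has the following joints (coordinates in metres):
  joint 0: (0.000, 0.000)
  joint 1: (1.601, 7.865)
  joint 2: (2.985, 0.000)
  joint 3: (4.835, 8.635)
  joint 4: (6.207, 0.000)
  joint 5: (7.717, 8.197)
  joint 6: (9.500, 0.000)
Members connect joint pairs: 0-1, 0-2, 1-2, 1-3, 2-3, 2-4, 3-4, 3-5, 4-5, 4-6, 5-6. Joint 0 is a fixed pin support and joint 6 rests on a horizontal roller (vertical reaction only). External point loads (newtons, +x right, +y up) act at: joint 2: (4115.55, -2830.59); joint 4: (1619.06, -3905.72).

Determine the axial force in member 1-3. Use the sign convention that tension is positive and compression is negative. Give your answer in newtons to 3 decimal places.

N=7 nodes, M=11 members, R=3 reactions → 2N=14, M+R=14
member 0 (0-1): L=8.0263, (cx,cy)=(0.1995,0.9799)
member 1 (0-2): L=2.9850, (cx,cy)=(1.0000,0.0000)
member 2 (1-2): L=7.9858, (cx,cy)=(0.1733,-0.9849)
member 3 (1-3): L=3.3244, (cx,cy)=(0.9728,0.2316)
member 4 (2-3): L=8.8310, (cx,cy)=(0.2095,0.9778)
member 5 (2-4): L=3.2220, (cx,cy)=(1.0000,0.0000)
member 6 (3-4): L=8.7433, (cx,cy)=(0.1569,-0.9876)
member 7 (3-5): L=2.9151, (cx,cy)=(0.9886,-0.1503)
member 8 (4-5): L=8.3349, (cx,cy)=(0.1812,0.9835)
member 9 (4-6): L=3.2930, (cx,cy)=(1.0000,0.0000)
member 10 (5-6): L=8.3887, (cx,cy)=(0.2125,-0.9772)
solve A·x = −loads:
  F[0-1] = -3362.6095 N (compression)
  F[0-2] = +6405.3475 N (tension)
  F[1-2] = +3055.4910 N (tension)
  F[1-3] = -1233.8270 N (compression)
  F[2-3] = -182.7195 N (compression)
  F[2-4] = +2857.6126 N (tension)
  F[3-4] = +677.2175 N (tension)
  F[3-5] = -1360.2636 N (compression)
  F[4-5] = +3291.3556 N (tension)
  F[4-6] = +748.5414 N (tension)
  F[5-6] = -3521.7453 N (compression)
  Rx@0 = -5734.6100 N
  Ry@0 = +3295.0347 N
  Ry@6 = +3441.2753 N

-1233.827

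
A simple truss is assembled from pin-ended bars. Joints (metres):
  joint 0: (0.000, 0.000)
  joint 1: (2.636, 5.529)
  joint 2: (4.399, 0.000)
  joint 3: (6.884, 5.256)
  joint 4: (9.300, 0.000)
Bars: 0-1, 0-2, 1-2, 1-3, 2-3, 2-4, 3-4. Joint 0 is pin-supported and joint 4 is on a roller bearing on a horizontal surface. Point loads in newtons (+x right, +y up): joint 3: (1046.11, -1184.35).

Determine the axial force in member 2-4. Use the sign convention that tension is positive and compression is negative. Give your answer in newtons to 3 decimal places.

N=5 nodes, M=7 members, R=3 reactions → 2N=10, M+R=10
member 0 (0-1): L=6.1252, (cx,cy)=(0.4304,0.9027)
member 1 (0-2): L=4.3990, (cx,cy)=(1.0000,0.0000)
member 2 (1-2): L=5.8033, (cx,cy)=(0.3038,-0.9527)
member 3 (1-3): L=4.2568, (cx,cy)=(0.9979,-0.0641)
member 4 (2-3): L=5.8138, (cx,cy)=(0.4274,0.9040)
member 5 (2-4): L=4.9010, (cx,cy)=(1.0000,0.0000)
member 6 (3-4): L=5.7847, (cx,cy)=(0.4177,-0.9086)
solve A·x = −loads:
  F[0-1] = +314.1207 N (tension)
  F[0-2] = +910.9276 N (tension)
  F[1-2] = -313.1458 N (compression)
  F[1-3] = +230.7893 N (tension)
  F[2-3] = +330.0106 N (tension)
  F[2-4] = +674.7400 N (tension)
  F[3-4] = -1615.5459 N (compression)
  Rx@0 = -1046.1100 N
  Ry@0 = -283.5446 N
  Ry@4 = +1467.8946 N

674.740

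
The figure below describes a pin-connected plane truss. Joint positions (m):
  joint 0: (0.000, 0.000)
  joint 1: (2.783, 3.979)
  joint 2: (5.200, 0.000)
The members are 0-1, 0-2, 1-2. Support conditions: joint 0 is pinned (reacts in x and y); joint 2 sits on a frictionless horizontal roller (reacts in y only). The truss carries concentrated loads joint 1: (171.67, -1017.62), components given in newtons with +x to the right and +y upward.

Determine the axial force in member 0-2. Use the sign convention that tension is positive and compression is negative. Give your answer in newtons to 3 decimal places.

N=3 nodes, M=3 members, R=3 reactions → 2N=6, M+R=6
member 0 (0-1): L=4.8557, (cx,cy)=(0.5731,0.8195)
member 1 (0-2): L=5.2000, (cx,cy)=(1.0000,0.0000)
member 2 (1-2): L=4.6556, (cx,cy)=(0.5192,-0.8547)
solve A·x = −loads:
  F[0-1] = -416.9079 N (compression)
  F[0-2] = +410.6185 N (tension)
  F[1-2] = -790.9238 N (compression)
  Rx@0 = -171.6700 N
  Ry@0 = +341.6370 N
  Ry@2 = +675.9830 N

410.618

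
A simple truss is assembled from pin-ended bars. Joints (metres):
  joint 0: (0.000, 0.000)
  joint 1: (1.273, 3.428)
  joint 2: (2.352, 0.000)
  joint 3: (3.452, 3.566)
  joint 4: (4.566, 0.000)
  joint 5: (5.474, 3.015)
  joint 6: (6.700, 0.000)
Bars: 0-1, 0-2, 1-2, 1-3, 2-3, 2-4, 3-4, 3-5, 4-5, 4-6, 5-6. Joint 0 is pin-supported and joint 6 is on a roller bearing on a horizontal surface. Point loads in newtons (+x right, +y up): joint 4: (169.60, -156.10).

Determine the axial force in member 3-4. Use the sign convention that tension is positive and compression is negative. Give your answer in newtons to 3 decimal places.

71.954

N=7 nodes, M=11 members, R=3 reactions → 2N=14, M+R=14
member 0 (0-1): L=3.6567, (cx,cy)=(0.3481,0.9374)
member 1 (0-2): L=2.3520, (cx,cy)=(1.0000,0.0000)
member 2 (1-2): L=3.5938, (cx,cy)=(0.3002,-0.9539)
member 3 (1-3): L=2.1834, (cx,cy)=(0.9980,0.0632)
member 4 (2-3): L=3.7318, (cx,cy)=(0.2948,0.9556)
member 5 (2-4): L=2.2140, (cx,cy)=(1.0000,0.0000)
member 6 (3-4): L=3.7360, (cx,cy)=(0.2982,-0.9545)
member 7 (3-5): L=2.0957, (cx,cy)=(0.9648,-0.2629)
member 8 (4-5): L=3.1488, (cx,cy)=(0.2884,0.9575)
member 9 (4-6): L=2.1340, (cx,cy)=(1.0000,0.0000)
member 10 (5-6): L=3.2547, (cx,cy)=(0.3767,-0.9263)
solve A·x = −loads:
  F[0-1] = -53.0365 N (compression)
  F[0-2] = +188.0633 N (tension)
  F[1-2] = +49.9031 N (tension)
  F[1-3] = -33.5132 N (compression)
  F[2-3] = -49.8140 N (compression)
  F[2-4] = +217.7296 N (tension)
  F[3-4] = +71.9545 N (tension)
  F[3-5] = -72.1226 N (compression)
  F[4-5] = +91.2972 N (tension)
  F[4-6] = +43.2581 N (tension)
  F[5-6] = -114.8398 N (compression)
  Rx@0 = -169.6000 N
  Ry@0 = +49.7190 N
  Ry@6 = +106.3810 N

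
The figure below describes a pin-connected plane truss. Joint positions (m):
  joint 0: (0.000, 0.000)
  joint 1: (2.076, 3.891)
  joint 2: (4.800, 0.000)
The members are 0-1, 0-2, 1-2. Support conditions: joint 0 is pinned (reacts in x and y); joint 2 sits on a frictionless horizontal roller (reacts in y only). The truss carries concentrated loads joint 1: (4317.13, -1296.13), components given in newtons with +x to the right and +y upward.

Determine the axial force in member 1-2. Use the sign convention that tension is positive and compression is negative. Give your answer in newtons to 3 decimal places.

N=3 nodes, M=3 members, R=3 reactions → 2N=6, M+R=6
member 0 (0-1): L=4.4102, (cx,cy)=(0.4707,0.8823)
member 1 (0-2): L=4.8000, (cx,cy)=(1.0000,0.0000)
member 2 (1-2): L=4.7497, (cx,cy)=(0.5735,-0.8192)
solve A·x = −loads:
  F[0-1] = +3132.8232 N (tension)
  F[0-2] = +2842.4179 N (tension)
  F[1-2] = -4956.2239 N (compression)
  Rx@0 = -4317.1300 N
  Ry@0 = -2764.0197 N
  Ry@2 = +4060.1497 N

-4956.224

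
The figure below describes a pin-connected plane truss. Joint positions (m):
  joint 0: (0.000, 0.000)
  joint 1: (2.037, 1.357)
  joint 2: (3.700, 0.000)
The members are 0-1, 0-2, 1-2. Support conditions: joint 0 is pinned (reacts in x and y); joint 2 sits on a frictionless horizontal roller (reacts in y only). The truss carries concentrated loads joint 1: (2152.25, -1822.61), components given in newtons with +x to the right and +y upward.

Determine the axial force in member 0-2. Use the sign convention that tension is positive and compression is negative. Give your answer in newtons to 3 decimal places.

N=3 nodes, M=3 members, R=3 reactions → 2N=6, M+R=6
member 0 (0-1): L=2.4476, (cx,cy)=(0.8322,0.5544)
member 1 (0-2): L=3.7000, (cx,cy)=(1.0000,0.0000)
member 2 (1-2): L=2.1464, (cx,cy)=(0.7748,-0.6322)
solve A·x = −loads:
  F[0-1] = -53.8170 N (compression)
  F[0-2] = +2197.0386 N (tension)
  F[1-2] = -2835.6681 N (compression)
  Rx@0 = -2152.2500 N
  Ry@0 = +29.8371 N
  Ry@2 = +1792.7729 N

2197.039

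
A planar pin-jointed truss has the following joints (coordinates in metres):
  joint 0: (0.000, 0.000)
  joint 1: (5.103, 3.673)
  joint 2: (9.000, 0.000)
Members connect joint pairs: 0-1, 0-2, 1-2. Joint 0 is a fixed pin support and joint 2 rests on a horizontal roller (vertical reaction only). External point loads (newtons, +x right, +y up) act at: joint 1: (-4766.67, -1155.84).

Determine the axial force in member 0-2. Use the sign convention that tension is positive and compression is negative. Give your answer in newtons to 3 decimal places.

N=3 nodes, M=3 members, R=3 reactions → 2N=6, M+R=6
member 0 (0-1): L=6.2874, (cx,cy)=(0.8116,0.5842)
member 1 (0-2): L=9.0000, (cx,cy)=(1.0000,0.0000)
member 2 (1-2): L=5.3551, (cx,cy)=(0.7277,-0.6859)
solve A·x = −loads:
  F[0-1] = -4186.7169 N (compression)
  F[0-2] = -1368.6392 N (compression)
  F[1-2] = +1880.7433 N (tension)
  Rx@0 = +4766.6700 N
  Ry@0 = +2445.8097 N
  Ry@2 = -1289.9697 N

-1368.639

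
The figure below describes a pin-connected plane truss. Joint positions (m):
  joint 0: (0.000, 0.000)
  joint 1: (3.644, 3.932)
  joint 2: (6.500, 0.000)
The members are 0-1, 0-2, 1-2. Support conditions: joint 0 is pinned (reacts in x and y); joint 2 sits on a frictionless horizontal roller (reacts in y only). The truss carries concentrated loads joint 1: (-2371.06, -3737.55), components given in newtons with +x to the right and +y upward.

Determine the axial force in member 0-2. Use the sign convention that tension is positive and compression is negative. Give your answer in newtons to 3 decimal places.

N=3 nodes, M=3 members, R=3 reactions → 2N=6, M+R=6
member 0 (0-1): L=5.3609, (cx,cy)=(0.6797,0.7335)
member 1 (0-2): L=6.5000, (cx,cy)=(1.0000,0.0000)
member 2 (1-2): L=4.8598, (cx,cy)=(0.5877,-0.8091)
solve A·x = −loads:
  F[0-1] = -4194.5591 N (compression)
  F[0-2] = +480.1299 N (tension)
  F[1-2] = -816.9890 N (compression)
  Rx@0 = +2371.0600 N
  Ry@0 = +3076.5309 N
  Ry@2 = +661.0191 N

480.130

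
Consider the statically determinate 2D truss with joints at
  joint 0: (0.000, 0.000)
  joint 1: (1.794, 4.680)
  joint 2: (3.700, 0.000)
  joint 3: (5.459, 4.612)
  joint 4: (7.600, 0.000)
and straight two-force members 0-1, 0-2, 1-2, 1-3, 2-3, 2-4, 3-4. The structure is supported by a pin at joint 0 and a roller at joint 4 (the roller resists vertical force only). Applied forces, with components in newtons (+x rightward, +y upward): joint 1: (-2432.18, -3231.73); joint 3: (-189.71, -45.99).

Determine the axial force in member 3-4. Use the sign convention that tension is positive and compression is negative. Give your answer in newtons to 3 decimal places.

900.678

N=5 nodes, M=7 members, R=3 reactions → 2N=10, M+R=10
member 0 (0-1): L=5.0121, (cx,cy)=(0.3579,0.9337)
member 1 (0-2): L=3.7000, (cx,cy)=(1.0000,0.0000)
member 2 (1-2): L=5.0532, (cx,cy)=(0.3772,-0.9261)
member 3 (1-3): L=3.6656, (cx,cy)=(0.9998,-0.0186)
member 4 (2-3): L=4.9361, (cx,cy)=(0.3564,0.9343)
member 5 (2-4): L=3.9000, (cx,cy)=(1.0000,0.0000)
member 6 (3-4): L=5.0847, (cx,cy)=(0.4211,-0.9070)
solve A·x = −loads:
  F[0-1] = -4385.1988 N (compression)
  F[0-2] = -1052.2694 N (compression)
  F[1-2] = +921.4356 N (tension)
  F[1-3] = +515.0975 N (tension)
  F[2-3] = -913.3379 N (compression)
  F[2-4] = -379.2441 N (compression)
  F[3-4] = +900.6780 N (tension)
  Rx@0 = +2621.8900 N
  Ry@0 = +4094.6624 N
  Ry@4 = -816.9424 N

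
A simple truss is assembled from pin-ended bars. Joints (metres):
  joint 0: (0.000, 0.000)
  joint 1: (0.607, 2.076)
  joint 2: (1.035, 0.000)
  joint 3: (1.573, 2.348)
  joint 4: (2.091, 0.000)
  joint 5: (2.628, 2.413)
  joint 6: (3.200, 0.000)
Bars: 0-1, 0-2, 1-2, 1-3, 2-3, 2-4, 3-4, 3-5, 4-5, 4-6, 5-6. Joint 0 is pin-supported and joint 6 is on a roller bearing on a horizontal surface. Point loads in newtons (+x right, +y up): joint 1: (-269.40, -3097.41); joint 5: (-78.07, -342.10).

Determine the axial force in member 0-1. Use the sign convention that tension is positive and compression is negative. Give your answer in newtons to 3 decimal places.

N=7 nodes, M=11 members, R=3 reactions → 2N=14, M+R=14
member 0 (0-1): L=2.1629, (cx,cy)=(0.2806,0.9598)
member 1 (0-2): L=1.0350, (cx,cy)=(1.0000,0.0000)
member 2 (1-2): L=2.1197, (cx,cy)=(0.2019,-0.9794)
member 3 (1-3): L=1.0036, (cx,cy)=(0.9626,0.2710)
member 4 (2-3): L=2.4088, (cx,cy)=(0.2233,0.9747)
member 5 (2-4): L=1.0560, (cx,cy)=(1.0000,0.0000)
member 6 (3-4): L=2.4045, (cx,cy)=(0.2154,-0.9765)
member 7 (3-5): L=1.0570, (cx,cy)=(0.9981,0.0615)
member 8 (4-5): L=2.4720, (cx,cy)=(0.2172,0.9761)
member 9 (4-6): L=1.1090, (cx,cy)=(1.0000,0.0000)
member 10 (5-6): L=2.4799, (cx,cy)=(0.2307,-0.9730)
solve A·x = −loads:
  F[0-1] = -2922.0924 N (compression)
  F[0-2] = +472.5833 N (tension)
  F[1-2] = -432.1283 N (compression)
  F[1-3] = -481.4179 N (compression)
  F[2-3] = +434.1952 N (tension)
  F[2-4] = +288.3537 N (tension)
  F[3-4] = -318.5746 N (compression)
  F[3-5] = -298.3569 N (compression)
  F[4-5] = +318.7046 N (tension)
  F[4-6] = +150.4900 N (tension)
  F[5-6] = -652.4397 N (compression)
  Rx@0 = +347.4700 N
  Ry@0 = +2804.6633 N
  Ry@6 = +634.8467 N

-2922.092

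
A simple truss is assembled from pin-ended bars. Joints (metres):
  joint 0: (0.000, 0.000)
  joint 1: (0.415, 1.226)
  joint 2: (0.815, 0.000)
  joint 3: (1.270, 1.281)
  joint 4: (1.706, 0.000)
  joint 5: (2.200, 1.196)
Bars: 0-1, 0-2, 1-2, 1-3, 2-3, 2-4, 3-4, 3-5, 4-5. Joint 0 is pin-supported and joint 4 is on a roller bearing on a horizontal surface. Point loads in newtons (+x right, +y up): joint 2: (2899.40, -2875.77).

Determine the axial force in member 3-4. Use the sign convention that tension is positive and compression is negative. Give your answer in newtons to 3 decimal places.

-1451.224

N=6 nodes, M=9 members, R=3 reactions → 2N=12, M+R=12
member 0 (0-1): L=1.2943, (cx,cy)=(0.3206,0.9472)
member 1 (0-2): L=0.8150, (cx,cy)=(1.0000,0.0000)
member 2 (1-2): L=1.2896, (cx,cy)=(0.3102,-0.9507)
member 3 (1-3): L=0.8568, (cx,cy)=(0.9979,0.0642)
member 4 (2-3): L=1.3594, (cx,cy)=(0.3347,0.9423)
member 5 (2-4): L=0.8910, (cx,cy)=(1.0000,0.0000)
member 6 (3-4): L=1.3532, (cx,cy)=(0.3222,-0.9467)
member 7 (3-5): L=0.9339, (cx,cy)=(0.9958,-0.0910)
member 8 (4-5): L=1.2940, (cx,cy)=(0.3818,0.9243)
solve A·x = −loads:
  F[0-1] = -1585.6553 N (compression)
  F[0-2] = +3407.8057 N (tension)
  F[1-2] = +1513.6892 N (tension)
  F[1-3] = -979.9324 N (compression)
  F[2-3] = +1524.6744 N (tension)
  F[2-4] = +467.5952 N (tension)
  F[3-4] = -1451.2243 N (compression)
  F[3-5] = +0.0000 N (tension)
  F[4-5] = -0.0000 N (compression)
  Rx@0 = -2899.4000 N
  Ry@0 = +1501.9408 N
  Ry@4 = +1373.8292 N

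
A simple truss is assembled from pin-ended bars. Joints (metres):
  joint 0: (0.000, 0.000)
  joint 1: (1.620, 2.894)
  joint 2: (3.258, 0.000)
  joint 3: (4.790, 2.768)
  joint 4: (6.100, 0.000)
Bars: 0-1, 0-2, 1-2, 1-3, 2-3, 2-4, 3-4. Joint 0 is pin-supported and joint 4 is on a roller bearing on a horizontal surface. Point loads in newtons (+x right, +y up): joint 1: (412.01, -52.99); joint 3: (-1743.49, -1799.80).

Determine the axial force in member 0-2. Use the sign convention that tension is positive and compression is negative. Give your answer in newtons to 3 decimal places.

-759.886

N=5 nodes, M=7 members, R=3 reactions → 2N=10, M+R=10
member 0 (0-1): L=3.3166, (cx,cy)=(0.4885,0.8726)
member 1 (0-2): L=3.2580, (cx,cy)=(1.0000,0.0000)
member 2 (1-2): L=3.3254, (cx,cy)=(0.4926,-0.8703)
member 3 (1-3): L=3.1725, (cx,cy)=(0.9992,-0.0397)
member 4 (2-3): L=3.1637, (cx,cy)=(0.4842,0.8749)
member 5 (2-4): L=2.8420, (cx,cy)=(1.0000,0.0000)
member 6 (3-4): L=3.0623, (cx,cy)=(0.4278,-0.9039)
solve A·x = −loads:
  F[0-1] = -1170.2056 N (compression)
  F[0-2] = -759.8855 N (compression)
  F[1-2] = +1183.9921 N (tension)
  F[1-3] = -1568.0435 N (compression)
  F[2-3] = -1177.6859 N (compression)
  F[2-4] = +393.6069 N (tension)
  F[3-4] = -920.1206 N (compression)
  Rx@0 = +1331.4800 N
  Ry@0 = +1021.1076 N
  Ry@4 = +831.6824 N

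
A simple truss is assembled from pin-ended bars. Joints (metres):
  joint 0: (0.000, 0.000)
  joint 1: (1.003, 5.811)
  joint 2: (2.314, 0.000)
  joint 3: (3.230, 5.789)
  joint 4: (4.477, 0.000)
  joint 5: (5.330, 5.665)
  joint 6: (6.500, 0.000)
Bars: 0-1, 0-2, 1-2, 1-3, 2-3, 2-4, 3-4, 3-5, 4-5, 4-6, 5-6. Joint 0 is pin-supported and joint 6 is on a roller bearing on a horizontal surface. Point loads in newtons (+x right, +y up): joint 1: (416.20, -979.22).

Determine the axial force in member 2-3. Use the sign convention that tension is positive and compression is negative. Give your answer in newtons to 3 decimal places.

N=7 nodes, M=11 members, R=3 reactions → 2N=14, M+R=14
member 0 (0-1): L=5.8969, (cx,cy)=(0.1701,0.9854)
member 1 (0-2): L=2.3140, (cx,cy)=(1.0000,0.0000)
member 2 (1-2): L=5.9570, (cx,cy)=(0.2201,-0.9755)
member 3 (1-3): L=2.2271, (cx,cy)=(1.0000,-0.0099)
member 4 (2-3): L=5.8610, (cx,cy)=(0.1563,0.9877)
member 5 (2-4): L=2.1630, (cx,cy)=(1.0000,0.0000)
member 6 (3-4): L=5.9218, (cx,cy)=(0.2106,-0.9776)
member 7 (3-5): L=2.1037, (cx,cy)=(0.9983,-0.0589)
member 8 (4-5): L=5.7289, (cx,cy)=(0.1489,0.9889)
member 9 (4-6): L=2.0230, (cx,cy)=(1.0000,0.0000)
member 10 (5-6): L=5.7846, (cx,cy)=(0.2023,-0.9793)
solve A·x = −loads:
  F[0-1] = -462.7793 N (compression)
  F[0-2] = +494.9135 N (tension)
  F[1-2] = -532.5081 N (compression)
  F[1-3] = -377.7400 N (compression)
  F[2-3] = +525.9151 N (tension)
  F[2-4] = +295.5280 N (tension)
  F[3-4] = -523.9989 N (compression)
  F[3-5] = -185.5077 N (compression)
  F[4-5] = +518.0237 N (tension)
  F[4-6] = +108.0539 N (tension)
  F[5-6] = -534.2257 N (compression)
  Rx@0 = -416.2000 N
  Ry@0 = +456.0360 N
  Ry@6 = +523.1840 N

525.915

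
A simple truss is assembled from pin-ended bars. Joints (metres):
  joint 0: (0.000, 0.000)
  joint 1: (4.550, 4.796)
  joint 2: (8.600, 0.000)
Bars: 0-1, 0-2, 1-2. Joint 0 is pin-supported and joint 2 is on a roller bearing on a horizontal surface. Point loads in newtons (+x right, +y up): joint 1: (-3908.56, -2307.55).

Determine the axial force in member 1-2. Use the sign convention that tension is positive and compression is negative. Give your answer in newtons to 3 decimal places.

N=3 nodes, M=3 members, R=3 reactions → 2N=6, M+R=6
member 0 (0-1): L=6.6109, (cx,cy)=(0.6883,0.7255)
member 1 (0-2): L=8.6000, (cx,cy)=(1.0000,0.0000)
member 2 (1-2): L=6.2773, (cx,cy)=(0.6452,-0.7640)
solve A·x = −loads:
  F[0-1] = -4502.4741 N (compression)
  F[0-2] = -809.7036 N (compression)
  F[1-2] = +1254.9945 N (tension)
  Rx@0 = +3908.5600 N
  Ry@0 = +3266.3990 N
  Ry@2 = -958.8490 N

1254.995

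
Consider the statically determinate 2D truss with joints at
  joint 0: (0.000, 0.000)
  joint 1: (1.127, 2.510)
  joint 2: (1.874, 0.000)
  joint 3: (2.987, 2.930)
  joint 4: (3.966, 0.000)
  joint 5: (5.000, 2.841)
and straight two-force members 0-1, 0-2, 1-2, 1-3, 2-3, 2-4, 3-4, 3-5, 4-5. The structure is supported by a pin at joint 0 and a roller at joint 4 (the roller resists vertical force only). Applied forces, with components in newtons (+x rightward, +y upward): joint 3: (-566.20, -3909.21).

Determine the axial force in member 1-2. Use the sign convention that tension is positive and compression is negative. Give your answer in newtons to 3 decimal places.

1215.244

N=6 nodes, M=9 members, R=3 reactions → 2N=12, M+R=12
member 0 (0-1): L=2.7514, (cx,cy)=(0.4096,0.9123)
member 1 (0-2): L=1.8740, (cx,cy)=(1.0000,0.0000)
member 2 (1-2): L=2.6188, (cx,cy)=(0.2852,-0.9585)
member 3 (1-3): L=1.9068, (cx,cy)=(0.9754,0.2203)
member 4 (2-3): L=3.1343, (cx,cy)=(0.3551,0.9348)
member 5 (2-4): L=2.0920, (cx,cy)=(1.0000,0.0000)
member 6 (3-4): L=3.0892, (cx,cy)=(0.3169,-0.9485)
member 7 (3-5): L=2.0150, (cx,cy)=(0.9990,-0.0442)
member 8 (4-5): L=3.0233, (cx,cy)=(0.3420,0.9397)
solve A·x = −loads:
  F[0-1] = -1516.3184 N (compression)
  F[0-2] = +54.8976 N (tension)
  F[1-2] = +1215.2444 N (tension)
  F[1-3] = -992.1054 N (compression)
  F[2-3] = -1245.9608 N (compression)
  F[2-4] = +843.9887 N (tension)
  F[3-4] = -2663.2024 N (compression)
  F[3-5] = +0.0000 N (tension)
  F[4-5] = -0.0000 N (compression)
  Rx@0 = +566.2000 N
  Ry@0 = +1383.2785 N
  Ry@4 = +2525.9315 N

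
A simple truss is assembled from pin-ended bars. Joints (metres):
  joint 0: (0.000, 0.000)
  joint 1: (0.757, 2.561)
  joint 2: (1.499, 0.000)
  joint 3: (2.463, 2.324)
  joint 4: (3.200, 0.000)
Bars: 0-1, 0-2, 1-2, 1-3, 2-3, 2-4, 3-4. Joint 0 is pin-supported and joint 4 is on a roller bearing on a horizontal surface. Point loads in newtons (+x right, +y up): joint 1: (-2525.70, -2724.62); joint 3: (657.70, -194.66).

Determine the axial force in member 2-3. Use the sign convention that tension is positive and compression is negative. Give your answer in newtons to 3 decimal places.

-838.972

N=5 nodes, M=7 members, R=3 reactions → 2N=10, M+R=10
member 0 (0-1): L=2.6705, (cx,cy)=(0.2835,0.9590)
member 1 (0-2): L=1.4990, (cx,cy)=(1.0000,0.0000)
member 2 (1-2): L=2.6663, (cx,cy)=(0.2783,-0.9605)
member 3 (1-3): L=1.7224, (cx,cy)=(0.9905,-0.1376)
member 4 (2-3): L=2.5160, (cx,cy)=(0.3831,0.9237)
member 5 (2-4): L=1.7010, (cx,cy)=(1.0000,0.0000)
member 6 (3-4): L=2.4381, (cx,cy)=(0.3023,-0.9532)
solve A·x = −loads:
  F[0-1] = -3825.5155 N (compression)
  F[0-2] = -783.6058 N (compression)
  F[1-2] = +806.8182 N (tension)
  F[1-3] = +1228.4651 N (tension)
  F[2-3] = -838.9718 N (compression)
  F[2-4] = -237.6300 N (compression)
  F[3-4] = +786.1011 N (tension)
  Rx@0 = +1868.0000 N
  Ry@0 = +3668.6044 N
  Ry@4 = -749.3244 N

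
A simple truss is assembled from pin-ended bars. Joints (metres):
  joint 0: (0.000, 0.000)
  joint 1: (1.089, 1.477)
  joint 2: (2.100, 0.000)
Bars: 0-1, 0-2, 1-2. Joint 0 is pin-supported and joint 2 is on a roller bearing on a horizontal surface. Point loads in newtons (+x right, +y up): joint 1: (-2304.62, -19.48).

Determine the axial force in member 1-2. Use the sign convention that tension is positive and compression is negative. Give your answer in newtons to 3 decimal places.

N=3 nodes, M=3 members, R=3 reactions → 2N=6, M+R=6
member 0 (0-1): L=1.8351, (cx,cy)=(0.5934,0.8049)
member 1 (0-2): L=2.1000, (cx,cy)=(1.0000,0.0000)
member 2 (1-2): L=1.7899, (cx,cy)=(0.5648,-0.8252)
solve A·x = −loads:
  F[0-1] = -2025.5179 N (compression)
  F[0-2] = -1102.5953 N (compression)
  F[1-2] = +1952.0346 N (tension)
  Rx@0 = +2304.6200 N
  Ry@0 = +1630.2943 N
  Ry@2 = -1610.8143 N

1952.035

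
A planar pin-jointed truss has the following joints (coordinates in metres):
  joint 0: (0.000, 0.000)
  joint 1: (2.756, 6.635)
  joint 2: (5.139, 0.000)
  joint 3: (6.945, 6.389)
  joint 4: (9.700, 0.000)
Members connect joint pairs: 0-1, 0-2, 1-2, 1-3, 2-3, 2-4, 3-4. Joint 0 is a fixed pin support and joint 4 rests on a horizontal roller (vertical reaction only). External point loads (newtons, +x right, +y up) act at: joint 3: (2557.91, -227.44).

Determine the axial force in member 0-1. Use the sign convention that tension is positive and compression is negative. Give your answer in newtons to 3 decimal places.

N=5 nodes, M=7 members, R=3 reactions → 2N=10, M+R=10
member 0 (0-1): L=7.1846, (cx,cy)=(0.3836,0.9235)
member 1 (0-2): L=5.1390, (cx,cy)=(1.0000,0.0000)
member 2 (1-2): L=7.0500, (cx,cy)=(0.3380,-0.9411)
member 3 (1-3): L=4.1962, (cx,cy)=(0.9983,-0.0586)
member 4 (2-3): L=6.6393, (cx,cy)=(0.2720,0.9623)
member 5 (2-4): L=4.5610, (cx,cy)=(1.0000,0.0000)
member 6 (3-4): L=6.9577, (cx,cy)=(0.3960,-0.9183)
solve A·x = −loads:
  F[0-1] = +1754.4060 N (tension)
  F[0-2] = +1884.9248 N (tension)
  F[1-2] = -1801.5127 N (compression)
  F[1-3] = +1284.1342 N (tension)
  F[2-3] = +1761.9124 N (tension)
  F[2-4] = +796.7184 N (tension)
  F[3-4] = -2012.0921 N (compression)
  Rx@0 = -2557.9100 N
  Ry@0 = -1620.1948 N
  Ry@4 = +1847.6348 N

1754.406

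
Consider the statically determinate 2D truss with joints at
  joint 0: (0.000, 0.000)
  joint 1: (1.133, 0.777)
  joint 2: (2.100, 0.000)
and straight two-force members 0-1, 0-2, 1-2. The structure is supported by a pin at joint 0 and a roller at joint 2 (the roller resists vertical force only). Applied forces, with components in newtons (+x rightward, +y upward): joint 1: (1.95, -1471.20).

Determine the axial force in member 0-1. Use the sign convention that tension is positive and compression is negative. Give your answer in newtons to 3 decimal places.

-1196.545

N=3 nodes, M=3 members, R=3 reactions → 2N=6, M+R=6
member 0 (0-1): L=1.3738, (cx,cy)=(0.8247,0.5656)
member 1 (0-2): L=2.1000, (cx,cy)=(1.0000,0.0000)
member 2 (1-2): L=1.2405, (cx,cy)=(0.7795,-0.6264)
solve A·x = −loads:
  F[0-1] = -1196.5453 N (compression)
  F[0-2] = +988.7406 N (tension)
  F[1-2] = -1268.3804 N (compression)
  Rx@0 = -1.9500 N
  Ry@0 = +676.7311 N
  Ry@2 = +794.4689 N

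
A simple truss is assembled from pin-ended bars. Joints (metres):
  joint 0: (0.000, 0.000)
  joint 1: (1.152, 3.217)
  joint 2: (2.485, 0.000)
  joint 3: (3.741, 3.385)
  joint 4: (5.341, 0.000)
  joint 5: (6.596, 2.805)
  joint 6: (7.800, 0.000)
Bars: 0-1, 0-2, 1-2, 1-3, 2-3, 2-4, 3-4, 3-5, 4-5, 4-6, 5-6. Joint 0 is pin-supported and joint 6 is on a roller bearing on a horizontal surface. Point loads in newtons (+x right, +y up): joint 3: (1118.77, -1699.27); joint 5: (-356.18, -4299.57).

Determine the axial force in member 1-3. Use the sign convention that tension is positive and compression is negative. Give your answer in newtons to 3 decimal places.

-897.433

N=7 nodes, M=11 members, R=3 reactions → 2N=14, M+R=14
member 0 (0-1): L=3.4170, (cx,cy)=(0.3371,0.9415)
member 1 (0-2): L=2.4850, (cx,cy)=(1.0000,0.0000)
member 2 (1-2): L=3.4822, (cx,cy)=(0.3828,-0.9238)
member 3 (1-3): L=2.5944, (cx,cy)=(0.9979,0.0648)
member 4 (2-3): L=3.6105, (cx,cy)=(0.3479,0.9375)
member 5 (2-4): L=2.8560, (cx,cy)=(1.0000,0.0000)
member 6 (3-4): L=3.7441, (cx,cy)=(0.4273,-0.9041)
member 7 (3-5): L=2.9133, (cx,cy)=(0.9800,-0.1991)
member 8 (4-5): L=3.0730, (cx,cy)=(0.4084,0.9128)
member 9 (4-6): L=2.4590, (cx,cy)=(1.0000,0.0000)
member 10 (5-6): L=3.0525, (cx,cy)=(0.3944,-0.9189)
solve A·x = −loads:
  F[0-1] = -1264.5523 N (compression)
  F[0-2] = +1188.9129 N (tension)
  F[1-2] = +1225.7751 N (tension)
  F[1-3] = -897.4329 N (compression)
  F[2-3] = -1207.8499 N (compression)
  F[2-4] = +2078.3185 N (tension)
  F[3-4] = -17.3434 N (compression)
  F[3-5] = -2476.6646 N (compression)
  F[4-5] = +17.1779 N (tension)
  F[4-6] = +2063.8914 N (tension)
  F[5-6] = -5232.5495 N (compression)
  Rx@0 = -762.5900 N
  Ry@0 = +1190.5215 N
  Ry@6 = +4808.3185 N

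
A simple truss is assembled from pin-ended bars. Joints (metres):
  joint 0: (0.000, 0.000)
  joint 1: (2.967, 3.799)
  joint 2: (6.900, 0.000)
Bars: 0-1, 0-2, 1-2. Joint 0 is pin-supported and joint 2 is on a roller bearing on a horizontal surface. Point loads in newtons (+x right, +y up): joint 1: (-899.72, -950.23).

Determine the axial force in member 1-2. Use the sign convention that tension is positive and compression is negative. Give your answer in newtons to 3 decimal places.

N=3 nodes, M=3 members, R=3 reactions → 2N=6, M+R=6
member 0 (0-1): L=4.8203, (cx,cy)=(0.6155,0.7881)
member 1 (0-2): L=6.9000, (cx,cy)=(1.0000,0.0000)
member 2 (1-2): L=5.4682, (cx,cy)=(0.7193,-0.6947)
solve A·x = −loads:
  F[0-1] = -1315.7847 N (compression)
  F[0-2] = -89.8292 N (compression)
  F[1-2] = +124.8923 N (tension)
  Rx@0 = +899.7200 N
  Ry@0 = +1036.9987 N
  Ry@2 = -86.7687 N

124.892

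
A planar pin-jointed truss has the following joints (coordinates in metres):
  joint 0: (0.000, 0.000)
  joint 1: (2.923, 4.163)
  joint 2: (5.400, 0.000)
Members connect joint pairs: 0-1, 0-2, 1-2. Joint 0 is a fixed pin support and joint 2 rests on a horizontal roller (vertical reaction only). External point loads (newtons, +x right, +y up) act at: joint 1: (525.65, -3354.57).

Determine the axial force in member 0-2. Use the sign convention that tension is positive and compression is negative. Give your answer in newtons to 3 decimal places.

N=3 nodes, M=3 members, R=3 reactions → 2N=6, M+R=6
member 0 (0-1): L=5.0867, (cx,cy)=(0.5746,0.8184)
member 1 (0-2): L=5.4000, (cx,cy)=(1.0000,0.0000)
member 2 (1-2): L=4.8442, (cx,cy)=(0.5113,-0.8594)
solve A·x = −loads:
  F[0-1] = -1385.0243 N (compression)
  F[0-2] = +1321.5349 N (tension)
  F[1-2] = -2584.4793 N (compression)
  Rx@0 = -525.6500 N
  Ry@0 = +1133.5165 N
  Ry@2 = +2221.0535 N

1321.535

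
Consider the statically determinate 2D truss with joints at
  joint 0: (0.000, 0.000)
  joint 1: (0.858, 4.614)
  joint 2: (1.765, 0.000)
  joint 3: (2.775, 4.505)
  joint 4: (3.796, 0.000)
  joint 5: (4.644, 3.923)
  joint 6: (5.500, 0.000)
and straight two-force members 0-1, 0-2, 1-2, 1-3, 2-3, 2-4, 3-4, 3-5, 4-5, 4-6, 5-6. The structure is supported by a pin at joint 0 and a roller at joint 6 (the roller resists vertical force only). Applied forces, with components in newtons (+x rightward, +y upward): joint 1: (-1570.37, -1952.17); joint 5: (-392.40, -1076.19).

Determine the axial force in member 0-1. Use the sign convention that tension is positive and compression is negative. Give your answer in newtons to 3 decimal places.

N=7 nodes, M=11 members, R=3 reactions → 2N=14, M+R=14
member 0 (0-1): L=4.6931, (cx,cy)=(0.1828,0.9831)
member 1 (0-2): L=1.7650, (cx,cy)=(1.0000,0.0000)
member 2 (1-2): L=4.7023, (cx,cy)=(0.1929,-0.9812)
member 3 (1-3): L=1.9201, (cx,cy)=(0.9984,-0.0568)
member 4 (2-3): L=4.6168, (cx,cy)=(0.2188,0.9758)
member 5 (2-4): L=2.0310, (cx,cy)=(1.0000,0.0000)
member 6 (3-4): L=4.6192, (cx,cy)=(0.2210,-0.9753)
member 7 (3-5): L=1.9575, (cx,cy)=(0.9548,-0.2973)
member 8 (4-5): L=4.0136, (cx,cy)=(0.2113,0.9774)
member 9 (4-6): L=1.7040, (cx,cy)=(1.0000,0.0000)
member 10 (5-6): L=4.0153, (cx,cy)=(0.2132,-0.9770)
solve A·x = −loads:
  F[0-1] = -3470.9101 N (compression)
  F[0-2] = -1328.2123 N (compression)
  F[1-2] = +1450.1681 N (tension)
  F[1-3] = +657.1575 N (tension)
  F[2-3] = -1458.2587 N (compression)
  F[2-4] = -729.4821 N (compression)
  F[3-4] = +1495.1659 N (tension)
  F[3-5] = +6.9159 N (tension)
  F[4-5] = -1491.8638 N (compression)
  F[4-6] = -83.8002 N (compression)
  F[5-6] = +393.0880 N (tension)
  Rx@0 = +1962.7700 N
  Ry@0 = +3412.4117 N
  Ry@6 = -384.0517 N

-3470.910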